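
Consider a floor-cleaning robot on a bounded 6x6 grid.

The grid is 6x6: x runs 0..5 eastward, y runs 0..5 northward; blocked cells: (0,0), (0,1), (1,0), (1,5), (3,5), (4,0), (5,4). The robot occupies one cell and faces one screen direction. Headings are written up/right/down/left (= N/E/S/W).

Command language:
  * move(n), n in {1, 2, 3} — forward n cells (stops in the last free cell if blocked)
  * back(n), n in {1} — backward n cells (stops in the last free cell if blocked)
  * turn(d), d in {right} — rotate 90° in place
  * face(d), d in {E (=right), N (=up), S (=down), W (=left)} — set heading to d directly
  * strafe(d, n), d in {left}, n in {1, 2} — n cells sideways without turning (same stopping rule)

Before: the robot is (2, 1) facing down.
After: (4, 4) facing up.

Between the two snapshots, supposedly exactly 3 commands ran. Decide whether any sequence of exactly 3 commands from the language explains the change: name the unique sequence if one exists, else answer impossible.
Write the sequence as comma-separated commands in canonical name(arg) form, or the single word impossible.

strafe(left, 2), face(N), move(3)

key: position moved to (4,4) AND the heading swung to N — translation plus rotation needed
from: (2, 1) facing down
[1] after strafe(left, 2): (4, 1) facing down
[2] after face(N): (4, 1) facing up
[3] after move(3): (4, 4) facing up
no rival 3-sequence matches.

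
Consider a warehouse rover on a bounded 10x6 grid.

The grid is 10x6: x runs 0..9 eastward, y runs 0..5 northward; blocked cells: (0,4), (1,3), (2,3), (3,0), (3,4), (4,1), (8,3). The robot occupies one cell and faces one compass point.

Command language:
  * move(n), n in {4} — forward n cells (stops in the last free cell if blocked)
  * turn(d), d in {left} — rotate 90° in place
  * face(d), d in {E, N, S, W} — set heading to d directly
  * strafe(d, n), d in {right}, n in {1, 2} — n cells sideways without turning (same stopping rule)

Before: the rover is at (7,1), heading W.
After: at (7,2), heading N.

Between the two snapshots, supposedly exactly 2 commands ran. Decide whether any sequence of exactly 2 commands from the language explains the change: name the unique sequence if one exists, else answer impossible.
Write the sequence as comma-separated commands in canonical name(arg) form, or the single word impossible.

strafe(right, 1), face(N)

key: position moved to (7,2) AND the heading swung to N — translation plus rotation needed
start: at (7,1), heading W
[1] after strafe(right, 1): at (7,2), heading W
[2] after face(N): at (7,2), heading N
all 64 alternatives checked — unique.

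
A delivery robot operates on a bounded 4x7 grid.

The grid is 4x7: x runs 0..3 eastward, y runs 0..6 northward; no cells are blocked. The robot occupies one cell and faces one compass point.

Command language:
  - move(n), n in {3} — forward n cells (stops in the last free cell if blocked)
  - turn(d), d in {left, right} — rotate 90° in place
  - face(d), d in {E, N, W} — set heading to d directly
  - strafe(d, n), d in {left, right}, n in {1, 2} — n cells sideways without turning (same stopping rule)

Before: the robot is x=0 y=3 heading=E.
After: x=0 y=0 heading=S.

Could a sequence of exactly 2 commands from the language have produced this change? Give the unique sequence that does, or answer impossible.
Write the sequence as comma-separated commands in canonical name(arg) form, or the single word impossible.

key: cell and facing (now S) both changed — the 2 commands mix motion and turning
begin: x=0 y=3 heading=E
t=1 turn(right) ⇒ x=0 y=3 heading=S
t=2 move(3) ⇒ x=0 y=0 heading=S
no rival 2-sequence matches.

turn(right), move(3)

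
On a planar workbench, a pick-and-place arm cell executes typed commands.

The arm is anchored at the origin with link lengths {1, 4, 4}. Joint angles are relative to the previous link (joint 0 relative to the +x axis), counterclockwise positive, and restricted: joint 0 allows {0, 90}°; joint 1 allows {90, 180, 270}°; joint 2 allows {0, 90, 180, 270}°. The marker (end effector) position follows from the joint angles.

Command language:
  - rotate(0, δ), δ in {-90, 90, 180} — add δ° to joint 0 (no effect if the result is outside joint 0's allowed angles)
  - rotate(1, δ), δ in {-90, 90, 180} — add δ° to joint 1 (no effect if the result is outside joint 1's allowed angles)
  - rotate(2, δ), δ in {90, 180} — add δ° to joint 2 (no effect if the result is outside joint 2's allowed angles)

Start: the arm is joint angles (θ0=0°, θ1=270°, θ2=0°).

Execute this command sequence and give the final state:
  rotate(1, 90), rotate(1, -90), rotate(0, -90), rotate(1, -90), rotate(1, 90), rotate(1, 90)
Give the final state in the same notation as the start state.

begin: joint angles (θ0=0°, θ1=270°, θ2=0°)
[1] after rotate(1, 90): joint angles (θ0=0°, θ1=270°, θ2=0°)
[2] after rotate(1, -90): joint angles (θ0=0°, θ1=180°, θ2=0°)
[3] after rotate(0, -90): joint angles (θ0=0°, θ1=180°, θ2=0°)
[4] after rotate(1, -90): joint angles (θ0=0°, θ1=90°, θ2=0°)
[5] after rotate(1, 90): joint angles (θ0=0°, θ1=180°, θ2=0°)
[6] after rotate(1, 90): joint angles (θ0=0°, θ1=270°, θ2=0°)

joint angles (θ0=0°, θ1=270°, θ2=0°)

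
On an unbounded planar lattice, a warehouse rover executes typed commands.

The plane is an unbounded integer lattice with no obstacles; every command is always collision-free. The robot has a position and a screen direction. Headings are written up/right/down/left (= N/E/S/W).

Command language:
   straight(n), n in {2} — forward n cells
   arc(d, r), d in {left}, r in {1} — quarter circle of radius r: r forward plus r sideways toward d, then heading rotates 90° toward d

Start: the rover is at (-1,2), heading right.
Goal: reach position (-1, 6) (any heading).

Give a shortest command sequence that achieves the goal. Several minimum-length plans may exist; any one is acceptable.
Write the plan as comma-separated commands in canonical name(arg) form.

start: at (-1,2), heading right
[1] after arc(left, 1): at (0,3), heading up
[2] after straight(2): at (0,5), heading up
[3] after arc(left, 1): at (-1,6), heading left
minimal: 3 command(s), checked below 3.

arc(left, 1), straight(2), arc(left, 1)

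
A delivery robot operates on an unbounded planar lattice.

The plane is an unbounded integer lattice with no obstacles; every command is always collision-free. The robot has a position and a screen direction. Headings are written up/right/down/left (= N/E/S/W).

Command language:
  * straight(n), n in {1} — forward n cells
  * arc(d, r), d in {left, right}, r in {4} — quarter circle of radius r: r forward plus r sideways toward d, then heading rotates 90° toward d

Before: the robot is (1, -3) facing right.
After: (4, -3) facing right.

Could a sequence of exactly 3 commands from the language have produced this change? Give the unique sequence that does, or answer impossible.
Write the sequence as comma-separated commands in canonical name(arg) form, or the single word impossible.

key: still facing E at the end — nothing in the sequence rotates
initial: (1, -3) facing right
step 1 (straight(1)): (2, -3) facing right
step 2 (straight(1)): (3, -3) facing right
step 3 (straight(1)): (4, -3) facing right
no rival 3-sequence matches.

straight(1), straight(1), straight(1)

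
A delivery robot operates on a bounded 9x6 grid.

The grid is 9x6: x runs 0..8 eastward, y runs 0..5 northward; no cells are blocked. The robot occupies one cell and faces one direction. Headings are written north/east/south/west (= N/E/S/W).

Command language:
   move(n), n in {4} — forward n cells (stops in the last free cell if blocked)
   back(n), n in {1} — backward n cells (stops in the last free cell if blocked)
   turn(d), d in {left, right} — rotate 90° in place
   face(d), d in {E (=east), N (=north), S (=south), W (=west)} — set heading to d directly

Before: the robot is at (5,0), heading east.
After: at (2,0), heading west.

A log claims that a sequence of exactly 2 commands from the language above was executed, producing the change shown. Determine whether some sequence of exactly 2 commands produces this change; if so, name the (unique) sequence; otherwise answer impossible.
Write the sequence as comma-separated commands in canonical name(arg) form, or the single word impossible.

no 2-step route produces this change.

impossible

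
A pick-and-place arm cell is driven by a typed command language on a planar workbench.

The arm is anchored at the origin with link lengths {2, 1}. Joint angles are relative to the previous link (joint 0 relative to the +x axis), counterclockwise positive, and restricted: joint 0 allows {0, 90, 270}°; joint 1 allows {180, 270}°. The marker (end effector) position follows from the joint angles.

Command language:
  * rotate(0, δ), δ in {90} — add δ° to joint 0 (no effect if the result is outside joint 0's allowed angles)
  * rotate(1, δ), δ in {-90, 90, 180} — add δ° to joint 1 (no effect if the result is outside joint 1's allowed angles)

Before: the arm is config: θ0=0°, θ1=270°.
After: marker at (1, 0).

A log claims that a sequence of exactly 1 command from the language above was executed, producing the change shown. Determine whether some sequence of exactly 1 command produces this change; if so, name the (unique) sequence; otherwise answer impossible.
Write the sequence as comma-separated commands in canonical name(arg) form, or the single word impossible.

rotate(1, -90)

initial: config: θ0=0°, θ1=270°
1. rotate(1, -90) → config: θ0=0°, θ1=180°
no other 1-command option fits: unique.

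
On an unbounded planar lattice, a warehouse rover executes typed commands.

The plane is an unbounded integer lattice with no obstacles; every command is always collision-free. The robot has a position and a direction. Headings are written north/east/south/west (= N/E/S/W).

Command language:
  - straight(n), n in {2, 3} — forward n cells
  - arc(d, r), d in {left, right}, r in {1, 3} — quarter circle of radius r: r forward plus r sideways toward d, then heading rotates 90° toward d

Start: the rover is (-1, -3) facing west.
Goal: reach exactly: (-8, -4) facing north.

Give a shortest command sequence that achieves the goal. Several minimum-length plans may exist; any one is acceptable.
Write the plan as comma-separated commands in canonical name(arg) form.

arc(left, 3), arc(right, 1), arc(right, 3)

start: (-1, -3) facing west
[1] after arc(left, 3): (-4, -6) facing south
[2] after arc(right, 1): (-5, -7) facing west
[3] after arc(right, 3): (-8, -4) facing north
shorter routes all fall short; 3 is best.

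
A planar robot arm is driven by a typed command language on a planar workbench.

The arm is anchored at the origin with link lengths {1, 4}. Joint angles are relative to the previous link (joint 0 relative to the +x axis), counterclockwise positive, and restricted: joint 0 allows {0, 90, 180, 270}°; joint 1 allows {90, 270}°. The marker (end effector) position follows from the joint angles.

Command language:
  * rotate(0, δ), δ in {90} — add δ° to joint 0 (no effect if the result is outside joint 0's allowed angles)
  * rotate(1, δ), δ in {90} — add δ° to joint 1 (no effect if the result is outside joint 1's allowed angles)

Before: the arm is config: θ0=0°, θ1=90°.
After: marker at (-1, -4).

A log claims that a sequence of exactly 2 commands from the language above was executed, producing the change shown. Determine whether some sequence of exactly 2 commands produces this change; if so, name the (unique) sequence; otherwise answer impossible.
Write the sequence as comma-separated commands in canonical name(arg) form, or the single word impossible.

rotate(0, 90), rotate(0, 90)

initial: config: θ0=0°, θ1=90°
[1] after rotate(0, 90): config: θ0=90°, θ1=90°
[2] after rotate(0, 90): config: θ0=180°, θ1=90°
no rival 2-sequence matches.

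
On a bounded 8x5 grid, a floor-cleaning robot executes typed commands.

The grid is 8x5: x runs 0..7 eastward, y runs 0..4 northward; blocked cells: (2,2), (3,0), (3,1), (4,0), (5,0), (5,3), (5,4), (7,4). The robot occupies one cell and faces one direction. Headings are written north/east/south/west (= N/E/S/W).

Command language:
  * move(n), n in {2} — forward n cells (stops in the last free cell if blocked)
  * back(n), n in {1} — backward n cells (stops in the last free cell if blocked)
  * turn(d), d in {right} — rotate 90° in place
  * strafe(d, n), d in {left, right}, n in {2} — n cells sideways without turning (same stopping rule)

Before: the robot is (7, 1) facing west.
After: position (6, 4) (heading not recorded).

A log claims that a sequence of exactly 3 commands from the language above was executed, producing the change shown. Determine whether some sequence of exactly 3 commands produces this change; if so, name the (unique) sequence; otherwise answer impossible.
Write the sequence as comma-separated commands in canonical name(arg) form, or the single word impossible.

strafe(right, 2), move(2), strafe(right, 2)

key: move(2) is stopped early by the blocked cell at (5,3)
initial: (7, 1) facing west
1. strafe(right, 2) → (7, 3) facing west
2. move(2) → (6, 3) facing west
3. strafe(right, 2) → (6, 4) facing west
all 125 alternatives checked — unique.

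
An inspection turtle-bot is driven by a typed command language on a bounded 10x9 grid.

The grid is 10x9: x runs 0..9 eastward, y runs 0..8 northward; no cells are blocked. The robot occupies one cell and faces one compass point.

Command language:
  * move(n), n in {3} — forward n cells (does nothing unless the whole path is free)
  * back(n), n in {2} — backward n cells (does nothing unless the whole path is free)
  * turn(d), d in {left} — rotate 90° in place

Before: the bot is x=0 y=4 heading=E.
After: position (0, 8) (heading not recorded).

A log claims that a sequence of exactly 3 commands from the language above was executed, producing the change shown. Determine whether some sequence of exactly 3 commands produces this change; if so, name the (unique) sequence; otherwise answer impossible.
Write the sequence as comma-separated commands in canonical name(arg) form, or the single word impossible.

impossible

no 3-step route produces this change.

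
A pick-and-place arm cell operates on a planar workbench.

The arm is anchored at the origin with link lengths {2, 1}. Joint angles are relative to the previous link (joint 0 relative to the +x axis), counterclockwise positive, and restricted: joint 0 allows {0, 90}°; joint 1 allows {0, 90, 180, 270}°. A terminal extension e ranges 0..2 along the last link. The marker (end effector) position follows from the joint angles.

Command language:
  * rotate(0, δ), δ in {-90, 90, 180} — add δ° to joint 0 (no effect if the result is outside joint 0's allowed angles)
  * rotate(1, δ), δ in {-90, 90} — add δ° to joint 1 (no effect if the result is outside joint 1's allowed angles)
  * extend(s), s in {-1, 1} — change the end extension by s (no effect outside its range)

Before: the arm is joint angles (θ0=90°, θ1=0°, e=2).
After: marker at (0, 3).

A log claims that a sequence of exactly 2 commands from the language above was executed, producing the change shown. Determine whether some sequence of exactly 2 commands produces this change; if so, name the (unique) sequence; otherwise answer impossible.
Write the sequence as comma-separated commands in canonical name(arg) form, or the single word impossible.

start: joint angles (θ0=90°, θ1=0°, e=2)
1. extend(-1) → joint angles (θ0=90°, θ1=0°, e=1)
2. extend(-1) → joint angles (θ0=90°, θ1=0°, e=0)
uniquely the one of 49 2-step routes that fits.

extend(-1), extend(-1)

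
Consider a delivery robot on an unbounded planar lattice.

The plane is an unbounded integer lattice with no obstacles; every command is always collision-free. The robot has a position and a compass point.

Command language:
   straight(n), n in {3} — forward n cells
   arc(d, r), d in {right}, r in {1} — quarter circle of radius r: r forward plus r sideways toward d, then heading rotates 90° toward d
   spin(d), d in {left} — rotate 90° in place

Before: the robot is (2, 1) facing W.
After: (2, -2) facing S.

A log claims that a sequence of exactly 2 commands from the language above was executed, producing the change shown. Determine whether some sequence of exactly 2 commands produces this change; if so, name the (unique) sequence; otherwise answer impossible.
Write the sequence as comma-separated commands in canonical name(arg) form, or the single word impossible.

spin(left), straight(3)

key: cell and facing (now S) both changed — the 2 commands mix motion and turning
from: (2, 1) facing W
t=1 spin(left) ⇒ (2, 1) facing S
t=2 straight(3) ⇒ (2, -2) facing S
uniquely the one of 9 2-step routes that fits.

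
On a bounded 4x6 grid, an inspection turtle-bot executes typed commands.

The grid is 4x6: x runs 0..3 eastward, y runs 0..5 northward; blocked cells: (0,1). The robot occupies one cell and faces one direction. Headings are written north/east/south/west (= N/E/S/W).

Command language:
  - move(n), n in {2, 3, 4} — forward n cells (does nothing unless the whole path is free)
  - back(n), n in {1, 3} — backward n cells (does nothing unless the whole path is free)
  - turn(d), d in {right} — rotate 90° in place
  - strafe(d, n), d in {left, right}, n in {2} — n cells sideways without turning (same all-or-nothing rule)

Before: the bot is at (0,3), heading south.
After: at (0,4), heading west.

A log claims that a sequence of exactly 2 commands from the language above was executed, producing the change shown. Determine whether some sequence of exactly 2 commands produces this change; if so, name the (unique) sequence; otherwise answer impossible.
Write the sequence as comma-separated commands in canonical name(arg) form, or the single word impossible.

key: position moved to (0,4) AND the heading swung to W — translation plus rotation needed
t0: at (0,3), heading south
[1] after back(1): at (0,4), heading south
[2] after turn(right): at (0,4), heading west
no rival 2-sequence matches.

back(1), turn(right)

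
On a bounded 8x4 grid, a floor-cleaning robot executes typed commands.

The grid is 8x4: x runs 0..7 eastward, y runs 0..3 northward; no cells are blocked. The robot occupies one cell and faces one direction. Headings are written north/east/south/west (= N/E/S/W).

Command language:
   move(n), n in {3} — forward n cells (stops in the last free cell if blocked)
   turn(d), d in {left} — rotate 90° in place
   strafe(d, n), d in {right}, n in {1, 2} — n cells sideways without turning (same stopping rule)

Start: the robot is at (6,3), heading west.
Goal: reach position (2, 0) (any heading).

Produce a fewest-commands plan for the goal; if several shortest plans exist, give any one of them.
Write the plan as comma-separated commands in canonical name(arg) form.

start: at (6,3), heading west
1. move(3) → at (3,3), heading west
2. turn(left) → at (3,3), heading south
3. move(3) → at (3,0), heading south
4. strafe(right, 1) → at (2,0), heading south
nothing shorter than 4 reaches the goal.

move(3), turn(left), move(3), strafe(right, 1)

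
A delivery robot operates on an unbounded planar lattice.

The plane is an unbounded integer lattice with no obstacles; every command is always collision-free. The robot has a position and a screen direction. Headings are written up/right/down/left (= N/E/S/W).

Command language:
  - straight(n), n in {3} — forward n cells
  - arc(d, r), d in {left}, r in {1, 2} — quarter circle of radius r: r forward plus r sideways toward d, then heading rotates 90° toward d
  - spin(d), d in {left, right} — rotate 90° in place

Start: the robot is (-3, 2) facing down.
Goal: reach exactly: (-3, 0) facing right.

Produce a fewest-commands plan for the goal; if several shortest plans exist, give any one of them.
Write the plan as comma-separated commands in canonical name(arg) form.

spin(right), arc(left, 1), arc(left, 1)

begin: (-3, 2) facing down
step 1 (spin(right)): (-3, 2) facing left
step 2 (arc(left, 1)): (-4, 1) facing down
step 3 (arc(left, 1)): (-3, 0) facing right
no 2-step plan works, so 3 is optimal.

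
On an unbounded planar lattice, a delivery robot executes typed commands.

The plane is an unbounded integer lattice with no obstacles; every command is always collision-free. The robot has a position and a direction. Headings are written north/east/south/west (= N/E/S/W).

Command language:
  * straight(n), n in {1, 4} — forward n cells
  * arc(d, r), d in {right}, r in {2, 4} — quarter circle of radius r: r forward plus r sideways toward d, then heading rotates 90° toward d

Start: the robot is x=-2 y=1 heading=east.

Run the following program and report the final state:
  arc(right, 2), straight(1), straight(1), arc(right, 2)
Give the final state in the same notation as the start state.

t0: x=-2 y=1 heading=east
t=1 arc(right, 2) ⇒ x=0 y=-1 heading=south
t=2 straight(1) ⇒ x=0 y=-2 heading=south
t=3 straight(1) ⇒ x=0 y=-3 heading=south
t=4 arc(right, 2) ⇒ x=-2 y=-5 heading=west

x=-2 y=-5 heading=west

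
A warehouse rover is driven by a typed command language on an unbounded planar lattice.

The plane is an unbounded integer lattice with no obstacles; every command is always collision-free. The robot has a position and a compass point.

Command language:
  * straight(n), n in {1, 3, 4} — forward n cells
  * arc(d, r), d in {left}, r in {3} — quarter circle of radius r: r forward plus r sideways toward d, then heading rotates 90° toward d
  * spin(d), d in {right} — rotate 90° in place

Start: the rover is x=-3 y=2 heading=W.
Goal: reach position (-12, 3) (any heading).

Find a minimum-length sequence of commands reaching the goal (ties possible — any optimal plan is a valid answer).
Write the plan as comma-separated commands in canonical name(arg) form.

initial: x=-3 y=2 heading=W
step 1 (straight(4)): x=-7 y=2 heading=W
step 2 (straight(4)): x=-11 y=2 heading=W
step 3 (straight(1)): x=-12 y=2 heading=W
step 4 (spin(right)): x=-12 y=2 heading=N
step 5 (straight(1)): x=-12 y=3 heading=N
no 4-step plan works, so 5 is optimal.

straight(4), straight(4), straight(1), spin(right), straight(1)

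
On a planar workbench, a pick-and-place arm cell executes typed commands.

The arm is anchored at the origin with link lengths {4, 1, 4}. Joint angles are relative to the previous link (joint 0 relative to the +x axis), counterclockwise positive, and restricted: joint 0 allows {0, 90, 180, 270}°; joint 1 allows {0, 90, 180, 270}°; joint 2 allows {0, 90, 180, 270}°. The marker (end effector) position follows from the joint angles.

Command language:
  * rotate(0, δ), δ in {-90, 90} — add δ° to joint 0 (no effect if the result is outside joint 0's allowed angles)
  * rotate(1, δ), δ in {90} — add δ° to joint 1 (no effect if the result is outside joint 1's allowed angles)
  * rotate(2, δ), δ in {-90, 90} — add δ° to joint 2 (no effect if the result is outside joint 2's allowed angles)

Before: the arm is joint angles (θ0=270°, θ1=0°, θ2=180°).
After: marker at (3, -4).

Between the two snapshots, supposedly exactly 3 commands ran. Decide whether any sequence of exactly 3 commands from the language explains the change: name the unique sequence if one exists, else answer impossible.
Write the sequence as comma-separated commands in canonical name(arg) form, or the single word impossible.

rotate(1, 90), rotate(1, 90), rotate(1, 90)

initial: joint angles (θ0=270°, θ1=0°, θ2=180°)
t=1 rotate(1, 90) ⇒ joint angles (θ0=270°, θ1=90°, θ2=180°)
t=2 rotate(1, 90) ⇒ joint angles (θ0=270°, θ1=180°, θ2=180°)
t=3 rotate(1, 90) ⇒ joint angles (θ0=270°, θ1=270°, θ2=180°)
uniquely the one of 125 3-step routes that fits.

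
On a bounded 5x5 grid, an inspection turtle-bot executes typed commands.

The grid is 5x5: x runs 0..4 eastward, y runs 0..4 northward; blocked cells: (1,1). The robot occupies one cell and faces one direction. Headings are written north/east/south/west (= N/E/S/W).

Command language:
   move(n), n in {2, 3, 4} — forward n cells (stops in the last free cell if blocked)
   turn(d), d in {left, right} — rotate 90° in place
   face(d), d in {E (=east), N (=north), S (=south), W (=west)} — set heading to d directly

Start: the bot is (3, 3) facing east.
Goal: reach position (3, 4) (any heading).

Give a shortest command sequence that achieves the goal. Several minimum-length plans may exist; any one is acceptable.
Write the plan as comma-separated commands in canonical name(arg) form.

turn(left), move(2)

from: (3, 3) facing east
1. turn(left) → (3, 3) facing north
2. move(2) → (3, 4) facing north
shorter routes all fall short; 2 is best.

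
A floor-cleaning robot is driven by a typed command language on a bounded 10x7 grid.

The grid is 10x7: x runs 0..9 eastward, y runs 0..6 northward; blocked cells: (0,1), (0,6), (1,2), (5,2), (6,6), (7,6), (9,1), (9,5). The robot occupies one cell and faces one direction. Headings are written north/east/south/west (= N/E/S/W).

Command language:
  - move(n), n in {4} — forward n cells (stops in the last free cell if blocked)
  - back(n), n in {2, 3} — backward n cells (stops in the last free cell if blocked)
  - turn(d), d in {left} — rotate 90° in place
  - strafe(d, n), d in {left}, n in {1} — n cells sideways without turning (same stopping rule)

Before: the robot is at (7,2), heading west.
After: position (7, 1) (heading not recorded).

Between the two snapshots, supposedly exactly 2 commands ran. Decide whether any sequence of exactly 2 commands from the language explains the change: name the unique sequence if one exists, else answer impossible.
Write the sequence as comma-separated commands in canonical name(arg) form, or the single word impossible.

strafe(left, 1), turn(left)

key: running turn(left) before strafe(left, 1) would end elsewhere — order is forced
initial: at (7,2), heading west
1. strafe(left, 1) → at (7,1), heading west
2. turn(left) → at (7,1), heading south
uniquely the one of 25 2-step routes that fits.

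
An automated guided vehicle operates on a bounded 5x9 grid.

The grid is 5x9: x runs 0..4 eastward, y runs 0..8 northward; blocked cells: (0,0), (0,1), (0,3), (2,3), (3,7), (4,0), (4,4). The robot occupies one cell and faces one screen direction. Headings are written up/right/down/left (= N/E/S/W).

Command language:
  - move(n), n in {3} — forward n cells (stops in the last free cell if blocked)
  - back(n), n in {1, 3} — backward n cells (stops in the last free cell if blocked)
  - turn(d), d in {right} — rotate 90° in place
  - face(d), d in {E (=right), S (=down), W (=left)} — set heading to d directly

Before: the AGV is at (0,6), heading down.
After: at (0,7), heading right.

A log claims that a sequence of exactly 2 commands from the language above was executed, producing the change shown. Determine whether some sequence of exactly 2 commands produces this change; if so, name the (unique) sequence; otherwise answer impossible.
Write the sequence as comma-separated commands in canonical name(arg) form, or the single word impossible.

back(1), face(E)

key: running face(E) before back(1) would end elsewhere — order is forced
begin: at (0,6), heading down
1. back(1) → at (0,7), heading down
2. face(E) → at (0,7), heading right
uniquely the one of 49 2-step routes that fits.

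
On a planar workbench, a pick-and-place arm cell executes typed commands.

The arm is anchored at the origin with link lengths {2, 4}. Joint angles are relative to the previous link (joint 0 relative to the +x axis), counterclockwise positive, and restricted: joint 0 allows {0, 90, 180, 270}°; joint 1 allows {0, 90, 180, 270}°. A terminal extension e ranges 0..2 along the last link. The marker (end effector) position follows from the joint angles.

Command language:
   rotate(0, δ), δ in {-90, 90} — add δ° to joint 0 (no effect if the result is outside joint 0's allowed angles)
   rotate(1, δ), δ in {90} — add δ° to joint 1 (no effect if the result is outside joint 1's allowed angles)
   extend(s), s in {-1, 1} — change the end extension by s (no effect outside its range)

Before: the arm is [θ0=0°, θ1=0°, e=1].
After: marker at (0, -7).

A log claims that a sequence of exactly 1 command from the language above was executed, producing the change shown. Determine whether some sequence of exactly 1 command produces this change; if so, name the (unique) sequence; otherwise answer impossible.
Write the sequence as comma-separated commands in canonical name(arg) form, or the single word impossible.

from: [θ0=0°, θ1=0°, e=1]
1. rotate(0, -90) → [θ0=270°, θ1=0°, e=1]
no other 1-command option fits: unique.

rotate(0, -90)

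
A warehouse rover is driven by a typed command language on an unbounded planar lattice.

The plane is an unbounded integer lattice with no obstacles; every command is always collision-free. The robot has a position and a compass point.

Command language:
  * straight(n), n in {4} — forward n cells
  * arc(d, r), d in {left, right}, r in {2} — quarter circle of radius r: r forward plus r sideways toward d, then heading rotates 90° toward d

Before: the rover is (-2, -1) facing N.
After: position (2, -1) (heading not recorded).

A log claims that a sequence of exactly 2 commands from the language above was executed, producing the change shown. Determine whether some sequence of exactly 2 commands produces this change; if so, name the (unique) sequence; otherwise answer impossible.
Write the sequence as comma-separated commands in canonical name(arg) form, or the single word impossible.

arc(right, 2), arc(right, 2)

from: (-2, -1) facing N
[1] after arc(right, 2): (0, 1) facing E
[2] after arc(right, 2): (2, -1) facing S
uniquely the one of 9 2-step routes that fits.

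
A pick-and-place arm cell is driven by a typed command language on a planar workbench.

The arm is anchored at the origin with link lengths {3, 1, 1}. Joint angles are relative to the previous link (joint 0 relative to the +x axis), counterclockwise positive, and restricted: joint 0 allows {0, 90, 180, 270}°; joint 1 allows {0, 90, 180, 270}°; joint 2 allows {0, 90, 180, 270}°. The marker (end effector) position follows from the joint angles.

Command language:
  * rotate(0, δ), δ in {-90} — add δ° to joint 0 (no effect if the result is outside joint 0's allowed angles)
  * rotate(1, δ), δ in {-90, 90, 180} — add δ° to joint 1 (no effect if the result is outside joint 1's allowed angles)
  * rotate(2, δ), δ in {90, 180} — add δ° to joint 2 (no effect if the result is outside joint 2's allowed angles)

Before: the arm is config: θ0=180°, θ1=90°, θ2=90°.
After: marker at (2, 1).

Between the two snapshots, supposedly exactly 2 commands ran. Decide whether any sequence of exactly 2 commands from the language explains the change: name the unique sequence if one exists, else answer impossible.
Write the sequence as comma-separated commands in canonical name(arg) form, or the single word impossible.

t0: config: θ0=180°, θ1=90°, θ2=90°
1. rotate(0, -90) → config: θ0=90°, θ1=90°, θ2=90°
2. rotate(0, -90) → config: θ0=0°, θ1=90°, θ2=90°
no other 2-command option fits: unique.

rotate(0, -90), rotate(0, -90)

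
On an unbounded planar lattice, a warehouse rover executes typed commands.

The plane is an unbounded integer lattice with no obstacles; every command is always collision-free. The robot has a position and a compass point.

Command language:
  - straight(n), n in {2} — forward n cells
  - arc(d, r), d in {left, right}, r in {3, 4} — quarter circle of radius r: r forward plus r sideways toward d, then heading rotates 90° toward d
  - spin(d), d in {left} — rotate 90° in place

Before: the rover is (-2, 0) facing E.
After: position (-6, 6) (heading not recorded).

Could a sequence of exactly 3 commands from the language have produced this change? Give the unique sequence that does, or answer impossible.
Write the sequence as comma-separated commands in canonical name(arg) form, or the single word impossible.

key: running arc(left, 4) before spin(left) would end elsewhere — order is forced
start: (-2, 0) facing E
1. spin(left) → (-2, 0) facing N
2. straight(2) → (-2, 2) facing N
3. arc(left, 4) → (-6, 6) facing W
uniquely the one of 216 3-step routes that fits.

spin(left), straight(2), arc(left, 4)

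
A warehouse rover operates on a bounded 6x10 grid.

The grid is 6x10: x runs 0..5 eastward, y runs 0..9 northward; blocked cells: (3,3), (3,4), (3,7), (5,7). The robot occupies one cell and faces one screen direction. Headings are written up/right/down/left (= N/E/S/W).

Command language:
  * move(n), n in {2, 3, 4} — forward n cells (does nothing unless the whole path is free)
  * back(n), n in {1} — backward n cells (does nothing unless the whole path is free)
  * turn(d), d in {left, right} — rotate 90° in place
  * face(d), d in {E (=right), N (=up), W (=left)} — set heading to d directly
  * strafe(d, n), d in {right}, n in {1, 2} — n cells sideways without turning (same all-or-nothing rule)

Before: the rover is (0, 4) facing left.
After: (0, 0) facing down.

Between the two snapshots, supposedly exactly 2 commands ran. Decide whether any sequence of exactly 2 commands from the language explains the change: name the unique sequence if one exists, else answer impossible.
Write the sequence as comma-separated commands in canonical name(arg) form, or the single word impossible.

turn(left), move(4)

key: position moved to (0,0) AND the heading swung to S — translation plus rotation needed
start: (0, 4) facing left
t=1 turn(left) ⇒ (0, 4) facing down
t=2 move(4) ⇒ (0, 0) facing down
no other 2-command option fits: unique.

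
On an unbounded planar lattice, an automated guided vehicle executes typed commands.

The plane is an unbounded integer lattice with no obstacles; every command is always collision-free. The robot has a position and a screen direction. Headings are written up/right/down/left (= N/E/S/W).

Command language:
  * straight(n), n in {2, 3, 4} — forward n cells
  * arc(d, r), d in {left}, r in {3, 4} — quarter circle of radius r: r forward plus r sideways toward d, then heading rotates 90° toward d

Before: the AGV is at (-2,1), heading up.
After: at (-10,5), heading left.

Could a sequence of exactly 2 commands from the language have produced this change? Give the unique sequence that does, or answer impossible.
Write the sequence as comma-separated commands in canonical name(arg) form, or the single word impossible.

key: position moved to (-10,5) AND the heading swung to W — translation plus rotation needed
start: at (-2,1), heading up
step 1 (arc(left, 4)): at (-6,5), heading left
step 2 (straight(4)): at (-10,5), heading left
no other 2-command option fits: unique.

arc(left, 4), straight(4)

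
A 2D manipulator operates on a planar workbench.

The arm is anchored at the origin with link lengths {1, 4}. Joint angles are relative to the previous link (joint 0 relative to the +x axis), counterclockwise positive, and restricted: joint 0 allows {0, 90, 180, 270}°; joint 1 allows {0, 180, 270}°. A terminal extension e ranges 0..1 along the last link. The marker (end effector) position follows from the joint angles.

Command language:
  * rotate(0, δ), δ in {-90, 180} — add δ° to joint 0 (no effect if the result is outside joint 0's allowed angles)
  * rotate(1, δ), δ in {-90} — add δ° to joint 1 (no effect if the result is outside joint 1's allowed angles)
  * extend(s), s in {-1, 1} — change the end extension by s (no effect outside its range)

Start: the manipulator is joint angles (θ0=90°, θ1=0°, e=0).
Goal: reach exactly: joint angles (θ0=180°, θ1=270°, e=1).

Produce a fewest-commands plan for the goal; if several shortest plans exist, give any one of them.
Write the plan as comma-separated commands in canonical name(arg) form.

extend(1), rotate(0, -90), rotate(0, 180), rotate(1, -90)

start: joint angles (θ0=90°, θ1=0°, e=0)
step 1 (extend(1)): joint angles (θ0=90°, θ1=0°, e=1)
step 2 (rotate(0, -90)): joint angles (θ0=0°, θ1=0°, e=1)
step 3 (rotate(0, 180)): joint angles (θ0=180°, θ1=0°, e=1)
step 4 (rotate(1, -90)): joint angles (θ0=180°, θ1=270°, e=1)
minimal: 4 command(s), checked below 4.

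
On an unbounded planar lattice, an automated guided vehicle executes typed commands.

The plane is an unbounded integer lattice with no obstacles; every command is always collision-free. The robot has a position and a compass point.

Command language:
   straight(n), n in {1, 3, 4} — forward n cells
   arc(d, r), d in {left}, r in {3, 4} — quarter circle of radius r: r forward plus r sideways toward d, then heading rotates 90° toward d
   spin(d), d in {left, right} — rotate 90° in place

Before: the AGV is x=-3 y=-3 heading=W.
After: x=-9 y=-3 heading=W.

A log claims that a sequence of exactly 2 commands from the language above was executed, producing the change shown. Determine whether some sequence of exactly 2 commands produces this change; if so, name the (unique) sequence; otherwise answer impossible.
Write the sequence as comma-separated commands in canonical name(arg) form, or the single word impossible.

key: still facing W at the end — nothing in the sequence rotates
initial: x=-3 y=-3 heading=W
step 1 (straight(3)): x=-6 y=-3 heading=W
step 2 (straight(3)): x=-9 y=-3 heading=W
no other 2-command option fits: unique.

straight(3), straight(3)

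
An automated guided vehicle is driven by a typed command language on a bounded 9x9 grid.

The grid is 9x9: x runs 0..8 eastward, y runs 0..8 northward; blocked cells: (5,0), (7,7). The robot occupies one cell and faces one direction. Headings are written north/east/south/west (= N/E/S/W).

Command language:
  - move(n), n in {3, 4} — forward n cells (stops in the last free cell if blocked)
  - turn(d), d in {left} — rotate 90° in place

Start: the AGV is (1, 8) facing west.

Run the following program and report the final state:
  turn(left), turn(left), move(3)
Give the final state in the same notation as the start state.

(4, 8) facing east

from: (1, 8) facing west
1. turn(left) → (1, 8) facing south
2. turn(left) → (1, 8) facing east
3. move(3) → (4, 8) facing east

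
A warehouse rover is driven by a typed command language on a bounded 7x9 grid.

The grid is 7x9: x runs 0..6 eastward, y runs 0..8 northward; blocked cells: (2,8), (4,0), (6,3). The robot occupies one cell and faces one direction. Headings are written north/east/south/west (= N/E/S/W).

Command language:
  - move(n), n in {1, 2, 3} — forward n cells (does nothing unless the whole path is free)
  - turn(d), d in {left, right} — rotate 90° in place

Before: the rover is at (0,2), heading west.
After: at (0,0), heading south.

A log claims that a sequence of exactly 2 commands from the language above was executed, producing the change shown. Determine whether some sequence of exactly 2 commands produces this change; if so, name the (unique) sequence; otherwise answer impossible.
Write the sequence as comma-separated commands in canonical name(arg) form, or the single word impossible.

key: position moved to (0,0) AND the heading swung to S — translation plus rotation needed
start: at (0,2), heading west
1. turn(left) → at (0,2), heading south
2. move(2) → at (0,0), heading south
all 25 alternatives checked — unique.

turn(left), move(2)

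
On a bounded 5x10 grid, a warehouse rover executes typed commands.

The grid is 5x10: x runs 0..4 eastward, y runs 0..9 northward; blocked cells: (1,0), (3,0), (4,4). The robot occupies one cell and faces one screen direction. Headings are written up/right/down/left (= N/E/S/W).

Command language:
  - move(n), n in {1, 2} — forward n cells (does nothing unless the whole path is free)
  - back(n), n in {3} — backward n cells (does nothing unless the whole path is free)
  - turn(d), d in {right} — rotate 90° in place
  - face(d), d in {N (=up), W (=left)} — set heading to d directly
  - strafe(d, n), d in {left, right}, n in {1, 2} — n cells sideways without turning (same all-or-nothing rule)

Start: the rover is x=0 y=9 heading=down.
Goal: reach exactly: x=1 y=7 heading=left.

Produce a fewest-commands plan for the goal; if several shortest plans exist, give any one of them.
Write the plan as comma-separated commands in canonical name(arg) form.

from: x=0 y=9 heading=down
[1] after strafe(left, 1): x=1 y=9 heading=down
[2] after move(2): x=1 y=7 heading=down
[3] after turn(right): x=1 y=7 heading=left
nothing shorter than 3 reaches the goal.

strafe(left, 1), move(2), turn(right)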